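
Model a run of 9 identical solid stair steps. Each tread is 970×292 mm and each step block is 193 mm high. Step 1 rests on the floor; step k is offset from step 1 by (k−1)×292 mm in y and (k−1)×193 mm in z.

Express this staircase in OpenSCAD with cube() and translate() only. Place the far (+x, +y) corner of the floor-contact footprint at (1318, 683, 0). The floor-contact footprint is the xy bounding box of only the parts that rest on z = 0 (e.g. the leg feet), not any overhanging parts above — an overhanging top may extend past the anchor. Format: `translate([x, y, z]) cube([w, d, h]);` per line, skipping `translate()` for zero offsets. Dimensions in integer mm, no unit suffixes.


translate([348, 391, 0]) cube([970, 292, 193]);
translate([348, 683, 193]) cube([970, 292, 193]);
translate([348, 975, 386]) cube([970, 292, 193]);
translate([348, 1267, 579]) cube([970, 292, 193]);
translate([348, 1559, 772]) cube([970, 292, 193]);
translate([348, 1851, 965]) cube([970, 292, 193]);
translate([348, 2143, 1158]) cube([970, 292, 193]);
translate([348, 2435, 1351]) cube([970, 292, 193]);
translate([348, 2727, 1544]) cube([970, 292, 193]);


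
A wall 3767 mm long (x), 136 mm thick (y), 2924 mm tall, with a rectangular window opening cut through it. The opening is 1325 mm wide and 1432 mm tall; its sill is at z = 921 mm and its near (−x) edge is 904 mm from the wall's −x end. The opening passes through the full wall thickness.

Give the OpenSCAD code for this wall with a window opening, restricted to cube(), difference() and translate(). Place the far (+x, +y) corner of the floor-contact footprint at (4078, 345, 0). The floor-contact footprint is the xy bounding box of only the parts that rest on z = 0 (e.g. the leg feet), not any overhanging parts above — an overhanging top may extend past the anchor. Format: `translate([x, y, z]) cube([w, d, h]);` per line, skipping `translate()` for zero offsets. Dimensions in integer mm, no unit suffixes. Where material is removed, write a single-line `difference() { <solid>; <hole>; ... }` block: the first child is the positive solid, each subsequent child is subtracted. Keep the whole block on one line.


difference() { translate([311, 209, 0]) cube([3767, 136, 2924]); translate([1215, 209, 921]) cube([1325, 136, 1432]); }


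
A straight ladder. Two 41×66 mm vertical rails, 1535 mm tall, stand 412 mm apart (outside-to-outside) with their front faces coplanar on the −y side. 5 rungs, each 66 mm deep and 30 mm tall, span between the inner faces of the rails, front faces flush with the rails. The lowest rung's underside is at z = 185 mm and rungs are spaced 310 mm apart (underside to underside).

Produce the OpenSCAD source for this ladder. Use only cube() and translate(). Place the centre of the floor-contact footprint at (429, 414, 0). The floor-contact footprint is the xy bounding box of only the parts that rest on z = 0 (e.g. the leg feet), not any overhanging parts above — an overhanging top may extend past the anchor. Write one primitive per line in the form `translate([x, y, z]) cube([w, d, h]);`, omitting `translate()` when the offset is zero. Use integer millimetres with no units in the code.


translate([223, 381, 0]) cube([41, 66, 1535]);
translate([594, 381, 0]) cube([41, 66, 1535]);
translate([264, 381, 185]) cube([330, 66, 30]);
translate([264, 381, 495]) cube([330, 66, 30]);
translate([264, 381, 805]) cube([330, 66, 30]);
translate([264, 381, 1115]) cube([330, 66, 30]);
translate([264, 381, 1425]) cube([330, 66, 30]);


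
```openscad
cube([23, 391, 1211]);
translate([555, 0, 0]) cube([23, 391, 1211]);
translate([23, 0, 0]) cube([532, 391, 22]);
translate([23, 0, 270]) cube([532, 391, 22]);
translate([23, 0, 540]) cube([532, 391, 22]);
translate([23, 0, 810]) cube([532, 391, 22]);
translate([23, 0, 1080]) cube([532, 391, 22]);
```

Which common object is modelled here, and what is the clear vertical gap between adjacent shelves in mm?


A bookshelf. The clear shelf gap is 248 mm.

Two tall side panels with 5 horizontal boards between them — a bookshelf. The first two shelf undersides are at z = 0 and z = 270; with shelf thickness 22, the clear gap is 270 − 0 − 22 = 248 mm.


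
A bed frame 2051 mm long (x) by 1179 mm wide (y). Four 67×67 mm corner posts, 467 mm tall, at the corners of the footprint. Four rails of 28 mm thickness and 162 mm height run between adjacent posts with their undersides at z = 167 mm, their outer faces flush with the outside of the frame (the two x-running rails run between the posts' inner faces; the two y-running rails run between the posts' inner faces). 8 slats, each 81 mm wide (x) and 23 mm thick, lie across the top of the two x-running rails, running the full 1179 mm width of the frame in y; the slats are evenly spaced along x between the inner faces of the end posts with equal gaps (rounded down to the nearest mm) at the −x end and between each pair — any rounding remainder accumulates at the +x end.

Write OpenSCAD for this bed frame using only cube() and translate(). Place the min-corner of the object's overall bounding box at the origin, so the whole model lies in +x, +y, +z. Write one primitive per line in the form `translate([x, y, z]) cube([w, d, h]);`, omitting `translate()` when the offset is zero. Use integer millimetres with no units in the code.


cube([67, 67, 467]);
translate([0, 1112, 0]) cube([67, 67, 467]);
translate([1984, 0, 0]) cube([67, 67, 467]);
translate([1984, 1112, 0]) cube([67, 67, 467]);
translate([67, 0, 167]) cube([1917, 28, 162]);
translate([67, 1151, 167]) cube([1917, 28, 162]);
translate([0, 67, 167]) cube([28, 1045, 162]);
translate([2023, 67, 167]) cube([28, 1045, 162]);
translate([208, 0, 329]) cube([81, 1179, 23]);
translate([430, 0, 329]) cube([81, 1179, 23]);
translate([652, 0, 329]) cube([81, 1179, 23]);
translate([874, 0, 329]) cube([81, 1179, 23]);
translate([1096, 0, 329]) cube([81, 1179, 23]);
translate([1318, 0, 329]) cube([81, 1179, 23]);
translate([1540, 0, 329]) cube([81, 1179, 23]);
translate([1762, 0, 329]) cube([81, 1179, 23]);


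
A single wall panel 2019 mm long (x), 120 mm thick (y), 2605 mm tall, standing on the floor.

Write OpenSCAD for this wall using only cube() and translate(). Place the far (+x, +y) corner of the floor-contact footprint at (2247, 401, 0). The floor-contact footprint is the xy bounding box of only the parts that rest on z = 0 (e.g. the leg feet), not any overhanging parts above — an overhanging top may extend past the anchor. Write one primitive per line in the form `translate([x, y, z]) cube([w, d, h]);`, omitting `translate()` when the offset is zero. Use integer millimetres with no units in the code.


translate([228, 281, 0]) cube([2019, 120, 2605]);


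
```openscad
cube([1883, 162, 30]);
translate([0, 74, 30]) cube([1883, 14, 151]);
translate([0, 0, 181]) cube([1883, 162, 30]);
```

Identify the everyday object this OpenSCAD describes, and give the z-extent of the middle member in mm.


An I-beam. The web height is 151 mm.

Two wide flanges with a thin centred web — an I-beam. Overall 211 mm minus two 30 mm flanges gives a web of 211 − 2·30 = 151 mm.


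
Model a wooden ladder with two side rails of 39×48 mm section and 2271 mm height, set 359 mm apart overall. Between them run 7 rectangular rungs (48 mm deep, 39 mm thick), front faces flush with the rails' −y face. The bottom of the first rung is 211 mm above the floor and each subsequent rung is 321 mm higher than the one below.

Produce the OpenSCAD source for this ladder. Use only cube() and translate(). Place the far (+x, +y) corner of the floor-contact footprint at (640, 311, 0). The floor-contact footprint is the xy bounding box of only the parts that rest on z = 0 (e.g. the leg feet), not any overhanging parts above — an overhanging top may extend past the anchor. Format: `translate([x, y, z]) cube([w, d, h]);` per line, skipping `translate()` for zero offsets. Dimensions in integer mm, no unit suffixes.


translate([281, 263, 0]) cube([39, 48, 2271]);
translate([601, 263, 0]) cube([39, 48, 2271]);
translate([320, 263, 211]) cube([281, 48, 39]);
translate([320, 263, 532]) cube([281, 48, 39]);
translate([320, 263, 853]) cube([281, 48, 39]);
translate([320, 263, 1174]) cube([281, 48, 39]);
translate([320, 263, 1495]) cube([281, 48, 39]);
translate([320, 263, 1816]) cube([281, 48, 39]);
translate([320, 263, 2137]) cube([281, 48, 39]);


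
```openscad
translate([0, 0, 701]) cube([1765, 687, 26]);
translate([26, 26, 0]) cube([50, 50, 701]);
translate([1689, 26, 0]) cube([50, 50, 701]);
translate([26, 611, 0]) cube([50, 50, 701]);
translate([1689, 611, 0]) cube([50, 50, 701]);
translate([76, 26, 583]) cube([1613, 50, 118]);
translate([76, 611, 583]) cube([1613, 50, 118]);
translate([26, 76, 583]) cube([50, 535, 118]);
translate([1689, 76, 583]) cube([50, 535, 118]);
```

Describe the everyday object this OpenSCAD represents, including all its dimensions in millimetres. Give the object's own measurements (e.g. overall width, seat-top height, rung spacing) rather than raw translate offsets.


A table: top 1765 mm (x) × 687 mm (y), 26 mm thick, upper face at z = 727 mm, on four 50×50 mm square legs, each inset 26 mm from the nearest pair of top edges from z = 0 to the bottom of the top. Four apron rails, 50 mm thick and 118 mm tall, run between adjacent legs with their top edges flush with the underside of the top and their outer faces flush with the legs' outer faces.


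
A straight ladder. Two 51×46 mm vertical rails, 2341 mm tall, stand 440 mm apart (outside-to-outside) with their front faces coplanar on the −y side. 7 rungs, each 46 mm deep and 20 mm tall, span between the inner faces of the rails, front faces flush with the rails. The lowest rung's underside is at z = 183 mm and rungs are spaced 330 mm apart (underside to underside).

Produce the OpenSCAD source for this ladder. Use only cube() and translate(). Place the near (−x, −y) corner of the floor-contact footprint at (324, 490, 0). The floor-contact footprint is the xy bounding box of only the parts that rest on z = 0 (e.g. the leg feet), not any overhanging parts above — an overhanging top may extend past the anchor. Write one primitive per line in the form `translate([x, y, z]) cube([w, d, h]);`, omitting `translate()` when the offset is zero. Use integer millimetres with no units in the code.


translate([324, 490, 0]) cube([51, 46, 2341]);
translate([713, 490, 0]) cube([51, 46, 2341]);
translate([375, 490, 183]) cube([338, 46, 20]);
translate([375, 490, 513]) cube([338, 46, 20]);
translate([375, 490, 843]) cube([338, 46, 20]);
translate([375, 490, 1173]) cube([338, 46, 20]);
translate([375, 490, 1503]) cube([338, 46, 20]);
translate([375, 490, 1833]) cube([338, 46, 20]);
translate([375, 490, 2163]) cube([338, 46, 20]);


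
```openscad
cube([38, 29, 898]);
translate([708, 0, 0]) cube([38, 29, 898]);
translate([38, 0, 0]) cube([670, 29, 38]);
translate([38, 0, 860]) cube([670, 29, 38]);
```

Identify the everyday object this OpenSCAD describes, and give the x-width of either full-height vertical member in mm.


A picture frame. The border width is 38 mm.

Four thin pieces enclosing a rectangular opening — a picture frame. The two full-height stiles are 898 mm tall; the top rail sits at z = 860 and is 38 mm tall, so the border above the opening is 898 − 860 = 38 mm, matching the stile x-width.


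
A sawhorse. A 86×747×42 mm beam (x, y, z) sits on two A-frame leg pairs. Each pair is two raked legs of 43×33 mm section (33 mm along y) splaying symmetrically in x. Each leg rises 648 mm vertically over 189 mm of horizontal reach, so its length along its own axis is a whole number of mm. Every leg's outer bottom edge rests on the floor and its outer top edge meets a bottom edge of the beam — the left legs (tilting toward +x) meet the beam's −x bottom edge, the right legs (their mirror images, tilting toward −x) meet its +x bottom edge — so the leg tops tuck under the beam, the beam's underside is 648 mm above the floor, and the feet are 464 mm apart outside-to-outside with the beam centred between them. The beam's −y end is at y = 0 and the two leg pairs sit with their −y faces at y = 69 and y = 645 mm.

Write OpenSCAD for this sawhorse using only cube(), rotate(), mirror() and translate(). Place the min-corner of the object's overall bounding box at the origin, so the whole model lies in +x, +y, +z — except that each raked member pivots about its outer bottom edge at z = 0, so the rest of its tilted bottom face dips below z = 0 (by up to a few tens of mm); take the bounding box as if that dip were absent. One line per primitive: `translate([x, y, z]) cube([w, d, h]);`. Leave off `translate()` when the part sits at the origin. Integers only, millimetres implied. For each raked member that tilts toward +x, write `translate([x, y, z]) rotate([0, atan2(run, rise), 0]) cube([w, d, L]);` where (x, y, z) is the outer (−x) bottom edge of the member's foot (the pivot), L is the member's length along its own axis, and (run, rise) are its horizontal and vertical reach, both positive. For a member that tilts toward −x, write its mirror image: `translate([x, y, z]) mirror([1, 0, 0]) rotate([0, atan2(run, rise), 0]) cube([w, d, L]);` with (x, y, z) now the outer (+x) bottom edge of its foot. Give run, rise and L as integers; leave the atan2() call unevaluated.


translate([189, 0, 648]) cube([86, 747, 42]);
translate([0, 69, 0]) rotate([0, atan2(189, 648), 0]) cube([43, 33, 675]);
translate([464, 69, 0]) mirror([1, 0, 0]) rotate([0, atan2(189, 648), 0]) cube([43, 33, 675]);
translate([0, 645, 0]) rotate([0, atan2(189, 648), 0]) cube([43, 33, 675]);
translate([464, 645, 0]) mirror([1, 0, 0]) rotate([0, atan2(189, 648), 0]) cube([43, 33, 675]);


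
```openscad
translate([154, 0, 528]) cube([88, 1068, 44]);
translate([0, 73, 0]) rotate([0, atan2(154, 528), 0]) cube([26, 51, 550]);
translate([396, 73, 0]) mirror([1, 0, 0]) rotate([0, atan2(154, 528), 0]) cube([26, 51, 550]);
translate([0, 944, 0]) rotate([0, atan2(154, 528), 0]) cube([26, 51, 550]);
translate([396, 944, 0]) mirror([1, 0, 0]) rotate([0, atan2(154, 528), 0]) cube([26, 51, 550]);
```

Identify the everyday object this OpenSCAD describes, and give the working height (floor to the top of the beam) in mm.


A sawhorse. The overall height is 572 mm.

A beam across two mirrored pairs of raked legs — a sawhorse. The beam's underside is at z = 528 (matching the legs' vertical rise in atan2(154, 528)) and the beam is 44 mm tall, so its top is at 528 + 44 = 572 mm. The raked legs top out at the beam's underside, so that is the highest point.


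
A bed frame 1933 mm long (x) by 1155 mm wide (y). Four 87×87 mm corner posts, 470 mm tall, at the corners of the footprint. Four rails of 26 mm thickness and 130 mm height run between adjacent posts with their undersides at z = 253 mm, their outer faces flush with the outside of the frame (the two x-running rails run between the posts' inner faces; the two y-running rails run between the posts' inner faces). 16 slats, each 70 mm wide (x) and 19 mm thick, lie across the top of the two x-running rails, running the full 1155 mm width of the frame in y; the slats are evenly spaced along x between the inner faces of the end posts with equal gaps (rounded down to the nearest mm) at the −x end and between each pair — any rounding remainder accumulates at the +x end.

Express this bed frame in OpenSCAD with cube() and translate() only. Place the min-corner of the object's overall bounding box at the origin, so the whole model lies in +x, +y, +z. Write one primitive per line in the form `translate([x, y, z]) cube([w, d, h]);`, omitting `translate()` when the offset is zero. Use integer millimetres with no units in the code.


cube([87, 87, 470]);
translate([0, 1068, 0]) cube([87, 87, 470]);
translate([1846, 0, 0]) cube([87, 87, 470]);
translate([1846, 1068, 0]) cube([87, 87, 470]);
translate([87, 0, 253]) cube([1759, 26, 130]);
translate([87, 1129, 253]) cube([1759, 26, 130]);
translate([0, 87, 253]) cube([26, 981, 130]);
translate([1907, 87, 253]) cube([26, 981, 130]);
translate([124, 0, 383]) cube([70, 1155, 19]);
translate([231, 0, 383]) cube([70, 1155, 19]);
translate([338, 0, 383]) cube([70, 1155, 19]);
translate([445, 0, 383]) cube([70, 1155, 19]);
translate([552, 0, 383]) cube([70, 1155, 19]);
translate([659, 0, 383]) cube([70, 1155, 19]);
translate([766, 0, 383]) cube([70, 1155, 19]);
translate([873, 0, 383]) cube([70, 1155, 19]);
translate([980, 0, 383]) cube([70, 1155, 19]);
translate([1087, 0, 383]) cube([70, 1155, 19]);
translate([1194, 0, 383]) cube([70, 1155, 19]);
translate([1301, 0, 383]) cube([70, 1155, 19]);
translate([1408, 0, 383]) cube([70, 1155, 19]);
translate([1515, 0, 383]) cube([70, 1155, 19]);
translate([1622, 0, 383]) cube([70, 1155, 19]);
translate([1729, 0, 383]) cube([70, 1155, 19]);


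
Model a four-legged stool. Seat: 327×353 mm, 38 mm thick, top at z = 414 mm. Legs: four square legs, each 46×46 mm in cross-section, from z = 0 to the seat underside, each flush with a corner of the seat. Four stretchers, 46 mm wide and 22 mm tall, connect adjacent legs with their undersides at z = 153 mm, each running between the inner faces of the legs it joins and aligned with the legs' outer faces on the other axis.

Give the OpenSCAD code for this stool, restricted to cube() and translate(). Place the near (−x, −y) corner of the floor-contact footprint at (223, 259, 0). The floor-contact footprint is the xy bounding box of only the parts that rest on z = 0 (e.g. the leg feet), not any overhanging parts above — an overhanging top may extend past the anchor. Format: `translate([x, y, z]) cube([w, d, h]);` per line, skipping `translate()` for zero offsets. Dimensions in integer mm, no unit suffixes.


// leg_h = 414 - 38 = 376
// stretcher span = 327 - 2*46 = 235
translate([223, 259, 376]) cube([327, 353, 38]);
translate([223, 259, 0]) cube([46, 46, 376]);
translate([504, 259, 0]) cube([46, 46, 376]);
translate([223, 566, 0]) cube([46, 46, 376]);
translate([504, 566, 0]) cube([46, 46, 376]);
translate([269, 259, 153]) cube([235, 46, 22]);
translate([269, 566, 153]) cube([235, 46, 22]);
translate([223, 305, 153]) cube([46, 261, 22]);
translate([504, 305, 153]) cube([46, 261, 22]);


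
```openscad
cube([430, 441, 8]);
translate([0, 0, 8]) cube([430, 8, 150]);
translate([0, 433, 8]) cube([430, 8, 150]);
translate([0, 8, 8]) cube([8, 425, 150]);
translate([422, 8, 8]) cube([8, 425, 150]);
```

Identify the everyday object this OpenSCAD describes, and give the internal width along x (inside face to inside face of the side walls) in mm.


An open box. The internal width is 414 mm.

A 430×441 base slab with four walls standing on it — an open box. The base is 430 mm wide and the walls are 8 mm thick, so the internal width is 430 − 2 × 8 = 414 mm.


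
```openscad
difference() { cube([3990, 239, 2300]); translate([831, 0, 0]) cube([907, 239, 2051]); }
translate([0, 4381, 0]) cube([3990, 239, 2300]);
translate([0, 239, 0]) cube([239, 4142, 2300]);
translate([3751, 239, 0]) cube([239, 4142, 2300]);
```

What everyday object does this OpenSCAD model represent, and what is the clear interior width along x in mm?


A single room. The interior width is 3512 mm.

Four walls enclosing a rectangle with a door in the front wall — a room. Outside width 3990 minus two 239 mm walls gives 3512 mm.


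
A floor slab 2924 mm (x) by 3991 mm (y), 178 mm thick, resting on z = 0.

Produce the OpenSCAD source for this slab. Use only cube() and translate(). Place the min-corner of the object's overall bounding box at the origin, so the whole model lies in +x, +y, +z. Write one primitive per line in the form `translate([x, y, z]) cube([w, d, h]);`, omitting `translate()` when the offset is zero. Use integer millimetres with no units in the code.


cube([2924, 3991, 178]);


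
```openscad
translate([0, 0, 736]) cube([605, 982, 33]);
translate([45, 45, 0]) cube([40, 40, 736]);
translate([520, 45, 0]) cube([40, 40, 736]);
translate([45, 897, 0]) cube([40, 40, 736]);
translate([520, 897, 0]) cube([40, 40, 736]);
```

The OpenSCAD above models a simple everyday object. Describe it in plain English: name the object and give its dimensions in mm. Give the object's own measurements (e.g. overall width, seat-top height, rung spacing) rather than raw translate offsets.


A table: top 605 mm (x) × 982 mm (y), 33 mm thick, upper face at z = 769 mm, on four 40×40 mm square legs, each inset 45 mm from the nearest pair of top edges from z = 0 to the bottom of the top.


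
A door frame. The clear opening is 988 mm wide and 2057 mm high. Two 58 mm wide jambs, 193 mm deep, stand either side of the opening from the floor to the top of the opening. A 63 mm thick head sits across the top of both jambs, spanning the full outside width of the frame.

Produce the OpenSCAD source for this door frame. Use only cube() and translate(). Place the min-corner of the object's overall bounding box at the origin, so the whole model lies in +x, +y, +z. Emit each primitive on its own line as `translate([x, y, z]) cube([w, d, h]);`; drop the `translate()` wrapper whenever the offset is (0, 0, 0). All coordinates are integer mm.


cube([58, 193, 2057]);
translate([1046, 0, 0]) cube([58, 193, 2057]);
translate([0, 0, 2057]) cube([1104, 193, 63]);


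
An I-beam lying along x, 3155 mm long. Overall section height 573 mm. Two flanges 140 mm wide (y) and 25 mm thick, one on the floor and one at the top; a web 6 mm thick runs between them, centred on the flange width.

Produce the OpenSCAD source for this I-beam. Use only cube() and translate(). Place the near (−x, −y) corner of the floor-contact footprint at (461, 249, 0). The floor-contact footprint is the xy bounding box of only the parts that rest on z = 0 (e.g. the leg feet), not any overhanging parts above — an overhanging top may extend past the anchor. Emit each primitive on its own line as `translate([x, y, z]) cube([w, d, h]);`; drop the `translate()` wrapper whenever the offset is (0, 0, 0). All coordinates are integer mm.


translate([461, 249, 0]) cube([3155, 140, 25]);
translate([461, 316, 25]) cube([3155, 6, 523]);
translate([461, 249, 548]) cube([3155, 140, 25]);


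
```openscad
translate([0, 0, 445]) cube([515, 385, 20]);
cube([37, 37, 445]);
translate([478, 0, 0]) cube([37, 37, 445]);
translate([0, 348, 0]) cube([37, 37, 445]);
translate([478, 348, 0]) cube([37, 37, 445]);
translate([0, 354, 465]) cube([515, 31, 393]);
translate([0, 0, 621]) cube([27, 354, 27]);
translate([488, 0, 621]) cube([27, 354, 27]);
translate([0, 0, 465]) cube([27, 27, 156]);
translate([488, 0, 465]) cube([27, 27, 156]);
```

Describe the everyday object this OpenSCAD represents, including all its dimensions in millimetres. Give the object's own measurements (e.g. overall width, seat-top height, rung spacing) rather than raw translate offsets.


A chair. The seat is a 515×385×20 mm slab with its top at z = 465 mm, on four 37×37 mm corner legs (flush with the seat edges, standing on z = 0). A flat backrest 31 mm thick, 393 mm tall, spans the full seat width and rises from the seat top along its +y edge, rear face flush with the rear of the seat. Two armrests of 27×27 mm section run along each side from the seat's front edge to the front of the backrest, top faces 183 mm above the seat top and outer faces flush with the seat's x-edges; a 27×27 mm post under the front of each armrest stands on the seat at the front corner.


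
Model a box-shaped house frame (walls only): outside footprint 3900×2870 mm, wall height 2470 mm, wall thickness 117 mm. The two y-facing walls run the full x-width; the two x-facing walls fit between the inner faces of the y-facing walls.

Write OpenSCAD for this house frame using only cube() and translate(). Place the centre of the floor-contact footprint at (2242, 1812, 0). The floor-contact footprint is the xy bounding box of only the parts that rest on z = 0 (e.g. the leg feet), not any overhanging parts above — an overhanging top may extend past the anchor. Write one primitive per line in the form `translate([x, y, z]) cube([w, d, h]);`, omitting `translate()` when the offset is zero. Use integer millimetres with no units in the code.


translate([292, 377, 0]) cube([3900, 117, 2470]);
translate([292, 3130, 0]) cube([3900, 117, 2470]);
translate([292, 494, 0]) cube([117, 2636, 2470]);
translate([4075, 494, 0]) cube([117, 2636, 2470]);


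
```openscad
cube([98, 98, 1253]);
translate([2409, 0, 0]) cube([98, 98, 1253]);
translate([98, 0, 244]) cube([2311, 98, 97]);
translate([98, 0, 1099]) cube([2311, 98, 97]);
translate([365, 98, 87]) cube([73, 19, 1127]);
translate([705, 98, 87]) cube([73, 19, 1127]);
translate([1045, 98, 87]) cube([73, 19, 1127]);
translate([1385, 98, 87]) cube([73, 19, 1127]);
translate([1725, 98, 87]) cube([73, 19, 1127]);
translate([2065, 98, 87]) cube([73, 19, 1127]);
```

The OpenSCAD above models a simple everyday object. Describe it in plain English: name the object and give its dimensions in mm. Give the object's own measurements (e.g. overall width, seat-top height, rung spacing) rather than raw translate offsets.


A fence section. Two 98×98 mm posts, 1253 mm tall, stand on the floor with a clear span of 2311 mm between their inner faces. Two horizontal rails of 98×97 mm section span the gap between the posts with their undersides at z = 244 mm and z = 1099 mm, flush with the posts' −y face. 6 pickets, each 73 mm wide, 19 mm thick and 1127 mm tall, are fixed to the +y face of the rails with their bottoms at z = 87 mm, spaced across the span with a 267 mm gap after the −x post and between neighbouring pickets, with 271 mm left before the +x post.


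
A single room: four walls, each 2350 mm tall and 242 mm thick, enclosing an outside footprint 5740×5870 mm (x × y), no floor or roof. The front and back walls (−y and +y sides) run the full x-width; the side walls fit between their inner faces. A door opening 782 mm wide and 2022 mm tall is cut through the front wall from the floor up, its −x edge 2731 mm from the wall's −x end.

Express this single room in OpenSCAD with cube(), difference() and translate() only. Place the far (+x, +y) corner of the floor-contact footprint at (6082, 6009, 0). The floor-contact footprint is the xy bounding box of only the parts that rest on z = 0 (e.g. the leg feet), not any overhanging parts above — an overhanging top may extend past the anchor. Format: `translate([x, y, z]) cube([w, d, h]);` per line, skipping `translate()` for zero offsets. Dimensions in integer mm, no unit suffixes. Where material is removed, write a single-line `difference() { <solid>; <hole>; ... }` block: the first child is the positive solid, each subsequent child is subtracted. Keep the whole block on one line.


difference() { translate([342, 139, 0]) cube([5740, 242, 2350]); translate([3073, 139, 0]) cube([782, 242, 2022]); }
translate([342, 5767, 0]) cube([5740, 242, 2350]);
translate([342, 381, 0]) cube([242, 5386, 2350]);
translate([5840, 381, 0]) cube([242, 5386, 2350]);


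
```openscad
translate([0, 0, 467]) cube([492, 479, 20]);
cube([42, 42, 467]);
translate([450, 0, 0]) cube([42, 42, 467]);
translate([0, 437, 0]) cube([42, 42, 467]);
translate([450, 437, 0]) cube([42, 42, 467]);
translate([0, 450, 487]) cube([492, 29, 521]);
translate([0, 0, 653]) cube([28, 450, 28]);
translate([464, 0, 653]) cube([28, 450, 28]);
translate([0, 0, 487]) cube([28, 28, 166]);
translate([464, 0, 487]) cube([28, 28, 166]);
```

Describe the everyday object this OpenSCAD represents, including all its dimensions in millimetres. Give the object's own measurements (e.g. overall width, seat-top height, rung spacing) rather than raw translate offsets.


A chair. The seat is a 492×479×20 mm slab with its top at z = 487 mm, on four 42×42 mm corner legs (flush with the seat edges, standing on z = 0). A flat backrest 29 mm thick, 521 mm tall, spans the full seat width and rises from the seat top along its +y edge, rear face flush with the rear of the seat. Two armrests of 28×28 mm section run along each side from the seat's front edge to the front of the backrest, top faces 194 mm above the seat top and outer faces flush with the seat's x-edges; a 28×28 mm post under the front of each armrest stands on the seat at the front corner.


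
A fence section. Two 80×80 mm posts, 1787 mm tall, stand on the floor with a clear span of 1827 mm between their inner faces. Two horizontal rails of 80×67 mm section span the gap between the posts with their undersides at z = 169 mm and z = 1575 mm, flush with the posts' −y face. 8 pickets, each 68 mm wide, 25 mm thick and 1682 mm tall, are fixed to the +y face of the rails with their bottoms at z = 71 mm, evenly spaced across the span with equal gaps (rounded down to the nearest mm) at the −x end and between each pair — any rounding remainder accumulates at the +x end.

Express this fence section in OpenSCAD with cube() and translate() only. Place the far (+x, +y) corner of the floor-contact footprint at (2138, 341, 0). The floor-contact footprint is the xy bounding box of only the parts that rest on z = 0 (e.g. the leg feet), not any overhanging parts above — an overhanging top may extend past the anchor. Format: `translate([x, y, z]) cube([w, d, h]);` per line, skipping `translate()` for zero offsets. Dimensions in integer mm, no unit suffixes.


translate([151, 261, 0]) cube([80, 80, 1787]);
translate([2058, 261, 0]) cube([80, 80, 1787]);
translate([231, 261, 169]) cube([1827, 80, 67]);
translate([231, 261, 1575]) cube([1827, 80, 67]);
translate([373, 341, 71]) cube([68, 25, 1682]);
translate([583, 341, 71]) cube([68, 25, 1682]);
translate([793, 341, 71]) cube([68, 25, 1682]);
translate([1003, 341, 71]) cube([68, 25, 1682]);
translate([1213, 341, 71]) cube([68, 25, 1682]);
translate([1423, 341, 71]) cube([68, 25, 1682]);
translate([1633, 341, 71]) cube([68, 25, 1682]);
translate([1843, 341, 71]) cube([68, 25, 1682]);


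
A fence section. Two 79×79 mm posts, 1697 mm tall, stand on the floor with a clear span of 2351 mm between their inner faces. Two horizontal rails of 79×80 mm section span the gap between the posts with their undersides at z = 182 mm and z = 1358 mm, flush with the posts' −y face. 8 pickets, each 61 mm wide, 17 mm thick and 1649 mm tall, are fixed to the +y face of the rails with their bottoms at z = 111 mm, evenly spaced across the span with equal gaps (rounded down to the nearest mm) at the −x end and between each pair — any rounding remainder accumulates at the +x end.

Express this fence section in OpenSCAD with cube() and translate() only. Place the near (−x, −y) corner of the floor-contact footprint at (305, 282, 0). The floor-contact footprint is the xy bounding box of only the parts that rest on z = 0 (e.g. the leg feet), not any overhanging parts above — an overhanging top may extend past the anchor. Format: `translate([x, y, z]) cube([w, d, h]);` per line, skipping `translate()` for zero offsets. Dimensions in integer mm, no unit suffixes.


translate([305, 282, 0]) cube([79, 79, 1697]);
translate([2735, 282, 0]) cube([79, 79, 1697]);
translate([384, 282, 182]) cube([2351, 79, 80]);
translate([384, 282, 1358]) cube([2351, 79, 80]);
translate([591, 361, 111]) cube([61, 17, 1649]);
translate([859, 361, 111]) cube([61, 17, 1649]);
translate([1127, 361, 111]) cube([61, 17, 1649]);
translate([1395, 361, 111]) cube([61, 17, 1649]);
translate([1663, 361, 111]) cube([61, 17, 1649]);
translate([1931, 361, 111]) cube([61, 17, 1649]);
translate([2199, 361, 111]) cube([61, 17, 1649]);
translate([2467, 361, 111]) cube([61, 17, 1649]);


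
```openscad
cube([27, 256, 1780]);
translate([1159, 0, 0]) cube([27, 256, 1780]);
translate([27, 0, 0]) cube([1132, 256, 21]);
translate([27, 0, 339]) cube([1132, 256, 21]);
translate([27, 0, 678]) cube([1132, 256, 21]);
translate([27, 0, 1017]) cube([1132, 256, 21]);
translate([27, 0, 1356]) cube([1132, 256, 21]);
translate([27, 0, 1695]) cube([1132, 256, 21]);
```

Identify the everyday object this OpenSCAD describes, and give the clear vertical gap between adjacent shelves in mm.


A bookshelf. The clear shelf gap is 318 mm.

Two tall side panels with 6 horizontal boards between them — a bookshelf. The first two shelf undersides are at z = 0 and z = 339; with shelf thickness 21, the clear gap is 339 − 0 − 21 = 318 mm.


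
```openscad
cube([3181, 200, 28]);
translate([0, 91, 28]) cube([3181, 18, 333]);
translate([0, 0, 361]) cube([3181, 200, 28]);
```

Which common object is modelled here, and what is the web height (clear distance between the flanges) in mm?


An I-beam. The web height is 333 mm.

Two wide flanges with a thin centred web — an I-beam. Overall 389 mm minus two 28 mm flanges gives a web of 389 − 2·28 = 333 mm.


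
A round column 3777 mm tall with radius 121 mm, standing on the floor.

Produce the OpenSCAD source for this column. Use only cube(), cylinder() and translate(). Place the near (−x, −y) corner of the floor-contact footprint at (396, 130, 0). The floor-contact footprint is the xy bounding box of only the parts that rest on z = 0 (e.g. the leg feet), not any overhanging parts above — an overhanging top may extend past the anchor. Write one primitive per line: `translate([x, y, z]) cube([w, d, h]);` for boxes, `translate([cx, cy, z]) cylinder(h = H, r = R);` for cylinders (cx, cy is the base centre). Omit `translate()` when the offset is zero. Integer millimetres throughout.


translate([517, 251, 0]) cylinder(h = 3777, r = 121);


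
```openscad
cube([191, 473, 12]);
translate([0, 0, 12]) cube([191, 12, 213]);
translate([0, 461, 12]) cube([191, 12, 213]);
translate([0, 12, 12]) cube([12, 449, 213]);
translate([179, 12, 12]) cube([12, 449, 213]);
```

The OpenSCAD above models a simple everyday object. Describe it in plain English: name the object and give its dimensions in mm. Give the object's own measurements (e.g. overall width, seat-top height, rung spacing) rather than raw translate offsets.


An open-topped rectangular box: outside dimensions 191×473×225 mm, with a uniform wall and base thickness of 12 mm. The base is a full 191×473 slab on the floor; four walls sit on top of the base. The front and back walls (the −y and +y sides) span the full width; the two side walls fit between them.


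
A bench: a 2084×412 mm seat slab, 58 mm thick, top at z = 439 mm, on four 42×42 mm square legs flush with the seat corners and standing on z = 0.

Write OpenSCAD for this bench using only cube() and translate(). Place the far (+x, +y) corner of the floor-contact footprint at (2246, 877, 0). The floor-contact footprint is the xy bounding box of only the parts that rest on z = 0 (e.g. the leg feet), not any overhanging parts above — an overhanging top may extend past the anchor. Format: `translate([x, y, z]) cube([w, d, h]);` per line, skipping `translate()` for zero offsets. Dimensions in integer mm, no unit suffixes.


// leg_h = 439 − 58 = 381
translate([162, 465, 381]) cube([2084, 412, 58]);
translate([162, 465, 0]) cube([42, 42, 381]);
translate([162, 835, 0]) cube([42, 42, 381]);
translate([2204, 465, 0]) cube([42, 42, 381]);
translate([2204, 835, 0]) cube([42, 42, 381]);


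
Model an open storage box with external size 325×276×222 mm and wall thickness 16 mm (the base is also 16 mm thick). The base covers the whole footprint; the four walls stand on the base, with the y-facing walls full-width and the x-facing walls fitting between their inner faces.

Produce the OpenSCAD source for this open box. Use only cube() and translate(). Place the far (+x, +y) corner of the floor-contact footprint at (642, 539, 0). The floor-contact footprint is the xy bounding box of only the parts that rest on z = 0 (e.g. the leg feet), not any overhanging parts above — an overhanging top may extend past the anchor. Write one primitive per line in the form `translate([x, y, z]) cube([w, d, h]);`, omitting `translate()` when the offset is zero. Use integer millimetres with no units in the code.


translate([317, 263, 0]) cube([325, 276, 16]);
translate([317, 263, 16]) cube([325, 16, 206]);
translate([317, 523, 16]) cube([325, 16, 206]);
translate([317, 279, 16]) cube([16, 244, 206]);
translate([626, 279, 16]) cube([16, 244, 206]);


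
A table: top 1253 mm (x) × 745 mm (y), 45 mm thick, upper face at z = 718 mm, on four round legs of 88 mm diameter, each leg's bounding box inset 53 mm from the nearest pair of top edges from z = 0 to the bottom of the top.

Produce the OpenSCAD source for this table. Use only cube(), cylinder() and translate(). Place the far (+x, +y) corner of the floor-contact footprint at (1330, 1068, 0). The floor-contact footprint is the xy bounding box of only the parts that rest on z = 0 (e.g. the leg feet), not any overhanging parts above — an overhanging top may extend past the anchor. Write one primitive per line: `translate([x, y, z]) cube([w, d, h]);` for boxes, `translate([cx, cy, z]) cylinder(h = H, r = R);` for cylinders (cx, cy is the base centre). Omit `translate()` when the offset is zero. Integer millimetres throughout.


translate([130, 376, 673]) cube([1253, 745, 45]);
translate([227, 473, 0]) cylinder(h = 673, r = 44);
translate([1286, 473, 0]) cylinder(h = 673, r = 44);
translate([227, 1024, 0]) cylinder(h = 673, r = 44);
translate([1286, 1024, 0]) cylinder(h = 673, r = 44);


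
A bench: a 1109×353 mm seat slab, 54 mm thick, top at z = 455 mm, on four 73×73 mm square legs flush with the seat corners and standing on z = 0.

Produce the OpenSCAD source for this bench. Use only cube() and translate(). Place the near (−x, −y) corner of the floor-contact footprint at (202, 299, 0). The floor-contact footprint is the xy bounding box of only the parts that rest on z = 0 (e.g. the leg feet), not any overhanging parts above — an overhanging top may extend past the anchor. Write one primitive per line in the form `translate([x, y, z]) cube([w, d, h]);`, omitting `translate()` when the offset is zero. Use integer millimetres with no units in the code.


translate([202, 299, 401]) cube([1109, 353, 54]);
translate([202, 299, 0]) cube([73, 73, 401]);
translate([202, 579, 0]) cube([73, 73, 401]);
translate([1238, 299, 0]) cube([73, 73, 401]);
translate([1238, 579, 0]) cube([73, 73, 401]);


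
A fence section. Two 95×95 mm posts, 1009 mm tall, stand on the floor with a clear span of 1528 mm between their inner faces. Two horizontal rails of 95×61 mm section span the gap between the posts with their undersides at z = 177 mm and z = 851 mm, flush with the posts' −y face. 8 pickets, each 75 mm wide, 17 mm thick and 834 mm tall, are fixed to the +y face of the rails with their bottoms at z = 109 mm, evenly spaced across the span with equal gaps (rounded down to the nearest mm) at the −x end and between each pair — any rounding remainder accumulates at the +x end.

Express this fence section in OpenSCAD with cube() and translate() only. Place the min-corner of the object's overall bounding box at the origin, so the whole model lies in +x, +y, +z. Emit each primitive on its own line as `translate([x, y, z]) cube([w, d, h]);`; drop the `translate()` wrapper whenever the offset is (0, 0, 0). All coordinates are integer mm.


cube([95, 95, 1009]);
translate([1623, 0, 0]) cube([95, 95, 1009]);
translate([95, 0, 177]) cube([1528, 95, 61]);
translate([95, 0, 851]) cube([1528, 95, 61]);
translate([198, 95, 109]) cube([75, 17, 834]);
translate([376, 95, 109]) cube([75, 17, 834]);
translate([554, 95, 109]) cube([75, 17, 834]);
translate([732, 95, 109]) cube([75, 17, 834]);
translate([910, 95, 109]) cube([75, 17, 834]);
translate([1088, 95, 109]) cube([75, 17, 834]);
translate([1266, 95, 109]) cube([75, 17, 834]);
translate([1444, 95, 109]) cube([75, 17, 834]);


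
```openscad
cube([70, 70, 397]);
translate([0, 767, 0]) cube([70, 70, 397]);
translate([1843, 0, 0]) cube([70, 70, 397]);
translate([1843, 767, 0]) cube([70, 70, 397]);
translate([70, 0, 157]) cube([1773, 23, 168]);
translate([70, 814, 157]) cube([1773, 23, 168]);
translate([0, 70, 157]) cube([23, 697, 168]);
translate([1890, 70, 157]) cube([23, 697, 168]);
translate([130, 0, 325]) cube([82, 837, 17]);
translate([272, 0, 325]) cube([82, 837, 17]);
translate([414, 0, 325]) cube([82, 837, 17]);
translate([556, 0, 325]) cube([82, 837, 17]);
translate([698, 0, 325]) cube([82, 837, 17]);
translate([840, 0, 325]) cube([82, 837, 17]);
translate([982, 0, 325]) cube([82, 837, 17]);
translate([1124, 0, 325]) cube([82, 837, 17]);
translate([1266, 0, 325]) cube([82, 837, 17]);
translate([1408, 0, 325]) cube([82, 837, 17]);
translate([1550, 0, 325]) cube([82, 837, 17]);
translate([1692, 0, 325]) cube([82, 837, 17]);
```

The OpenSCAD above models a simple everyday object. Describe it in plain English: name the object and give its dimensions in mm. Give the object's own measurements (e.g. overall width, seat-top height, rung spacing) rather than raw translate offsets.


A bed frame 1913 mm long (x) by 837 mm wide (y). Four 70×70 mm corner posts, 397 mm tall, at the corners of the footprint. Four rails of 23 mm thickness and 168 mm height run between adjacent posts with their undersides at z = 157 mm, their outer faces flush with the outside of the frame (the two x-running rails run between the posts' inner faces; the two y-running rails run between the posts' inner faces). 12 slats, each 82 mm wide (x) and 17 mm thick, lie across the top of the two x-running rails, running the full 837 mm width of the frame in y; along x they sit between the end posts with a 60 mm gap after the −x posts and between neighbouring slats, leaving 69 mm before the +x posts.
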